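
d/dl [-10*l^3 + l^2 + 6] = 2*l*(1 - 15*l)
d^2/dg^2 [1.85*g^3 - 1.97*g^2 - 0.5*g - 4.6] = 11.1*g - 3.94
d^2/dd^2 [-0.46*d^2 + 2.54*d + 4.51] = -0.920000000000000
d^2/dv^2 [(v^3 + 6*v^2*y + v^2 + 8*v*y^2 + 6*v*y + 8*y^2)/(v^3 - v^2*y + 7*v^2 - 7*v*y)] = 2*(v^2*(3*v + 6*y + 1)*(v^2 - v*y + 7*v - 7*y)^2 - v*((3*v - y + 7)*(v^3 + 6*v^2*y + v^2 + 8*v*y^2 + 6*v*y + 8*y^2) + (3*v^2 - 2*v*y + 14*v - 7*y)*(3*v^2 + 12*v*y + 2*v + 8*y^2 + 6*y))*(v^2 - v*y + 7*v - 7*y) + (3*v^2 - 2*v*y + 14*v - 7*y)^2*(v^3 + 6*v^2*y + v^2 + 8*v*y^2 + 6*v*y + 8*y^2))/(v^3*(v^2 - v*y + 7*v - 7*y)^3)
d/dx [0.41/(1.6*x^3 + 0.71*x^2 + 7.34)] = x*(-1.968*x - 0.5822)/(1.6*x^3 + 0.71*x^2 + 7.34)^2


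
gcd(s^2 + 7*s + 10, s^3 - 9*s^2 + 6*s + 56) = s + 2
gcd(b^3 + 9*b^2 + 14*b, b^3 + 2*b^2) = b^2 + 2*b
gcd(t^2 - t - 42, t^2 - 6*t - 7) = t - 7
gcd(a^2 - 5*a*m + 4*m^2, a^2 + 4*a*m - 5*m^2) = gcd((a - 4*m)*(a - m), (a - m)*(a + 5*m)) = a - m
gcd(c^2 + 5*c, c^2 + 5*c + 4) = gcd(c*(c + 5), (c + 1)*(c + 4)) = 1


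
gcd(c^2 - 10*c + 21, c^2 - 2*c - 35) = c - 7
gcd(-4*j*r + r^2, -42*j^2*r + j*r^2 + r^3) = r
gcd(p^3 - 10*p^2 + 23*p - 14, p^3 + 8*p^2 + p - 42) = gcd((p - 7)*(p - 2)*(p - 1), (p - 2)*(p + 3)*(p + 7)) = p - 2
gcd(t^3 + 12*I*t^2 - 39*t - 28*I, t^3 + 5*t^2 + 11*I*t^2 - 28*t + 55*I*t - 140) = t^2 + 11*I*t - 28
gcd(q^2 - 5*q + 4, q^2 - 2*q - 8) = q - 4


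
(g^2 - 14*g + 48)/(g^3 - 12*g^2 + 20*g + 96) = 1/(g + 2)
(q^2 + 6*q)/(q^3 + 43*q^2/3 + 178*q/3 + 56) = 3*q/(3*q^2 + 25*q + 28)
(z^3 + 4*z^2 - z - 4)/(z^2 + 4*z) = z - 1/z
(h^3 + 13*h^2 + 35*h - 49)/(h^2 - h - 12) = (-h^3 - 13*h^2 - 35*h + 49)/(-h^2 + h + 12)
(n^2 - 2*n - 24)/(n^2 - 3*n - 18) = (n + 4)/(n + 3)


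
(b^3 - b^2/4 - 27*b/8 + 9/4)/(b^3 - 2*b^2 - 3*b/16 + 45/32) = 4*(4*b^2 + 5*b - 6)/(16*b^2 - 8*b - 15)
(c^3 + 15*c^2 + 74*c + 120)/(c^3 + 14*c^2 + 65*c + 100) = (c + 6)/(c + 5)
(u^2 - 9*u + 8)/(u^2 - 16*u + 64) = (u - 1)/(u - 8)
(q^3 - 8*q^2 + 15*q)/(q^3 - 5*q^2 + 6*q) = (q - 5)/(q - 2)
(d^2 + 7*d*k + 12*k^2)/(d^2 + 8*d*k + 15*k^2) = (d + 4*k)/(d + 5*k)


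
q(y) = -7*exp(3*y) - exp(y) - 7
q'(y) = -21*exp(3*y) - exp(y)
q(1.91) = -2169.54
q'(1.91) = -6474.11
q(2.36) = -8333.37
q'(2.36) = -24957.93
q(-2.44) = -7.09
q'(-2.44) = -0.10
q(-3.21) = -7.04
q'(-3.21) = -0.04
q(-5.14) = -7.01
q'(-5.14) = -0.01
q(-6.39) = -7.00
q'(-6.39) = -0.00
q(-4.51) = -7.01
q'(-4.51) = -0.01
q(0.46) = -36.41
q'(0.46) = -85.06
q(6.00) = -459620194.39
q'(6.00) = -1378859755.31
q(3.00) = -56748.67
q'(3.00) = -170184.85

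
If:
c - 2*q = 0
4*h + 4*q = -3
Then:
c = 2*q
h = -q - 3/4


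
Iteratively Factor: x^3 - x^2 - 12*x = (x - 4)*(x^2 + 3*x) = (x - 4)*(x + 3)*(x)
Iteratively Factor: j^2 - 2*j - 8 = (j - 4)*(j + 2)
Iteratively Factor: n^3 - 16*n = (n - 4)*(n^2 + 4*n) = n*(n - 4)*(n + 4)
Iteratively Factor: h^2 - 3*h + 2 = (h - 2)*(h - 1)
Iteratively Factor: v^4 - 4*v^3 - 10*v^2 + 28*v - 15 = (v + 3)*(v^3 - 7*v^2 + 11*v - 5) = (v - 1)*(v + 3)*(v^2 - 6*v + 5) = (v - 1)^2*(v + 3)*(v - 5)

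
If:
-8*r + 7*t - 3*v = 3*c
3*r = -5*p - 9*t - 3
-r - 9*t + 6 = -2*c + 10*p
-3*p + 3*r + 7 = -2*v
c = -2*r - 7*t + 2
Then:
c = 8194/621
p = 647/207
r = -6136/621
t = 760/621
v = 3314/207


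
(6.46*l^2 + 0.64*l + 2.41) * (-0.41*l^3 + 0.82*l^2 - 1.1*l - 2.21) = -2.6486*l^5 + 5.0348*l^4 - 7.5693*l^3 - 13.0044*l^2 - 4.0654*l - 5.3261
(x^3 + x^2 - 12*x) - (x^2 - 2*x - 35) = x^3 - 10*x + 35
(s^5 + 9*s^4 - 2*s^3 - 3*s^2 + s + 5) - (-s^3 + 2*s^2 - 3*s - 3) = s^5 + 9*s^4 - s^3 - 5*s^2 + 4*s + 8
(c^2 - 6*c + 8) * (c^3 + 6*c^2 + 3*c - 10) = c^5 - 25*c^3 + 20*c^2 + 84*c - 80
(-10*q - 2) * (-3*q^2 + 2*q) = 30*q^3 - 14*q^2 - 4*q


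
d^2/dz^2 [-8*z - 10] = 0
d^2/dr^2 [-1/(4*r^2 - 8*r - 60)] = (-r^2 + 2*r + 4*(r - 1)^2 + 15)/(2*(-r^2 + 2*r + 15)^3)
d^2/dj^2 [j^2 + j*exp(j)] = j*exp(j) + 2*exp(j) + 2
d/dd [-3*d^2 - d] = -6*d - 1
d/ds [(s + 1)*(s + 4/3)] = 2*s + 7/3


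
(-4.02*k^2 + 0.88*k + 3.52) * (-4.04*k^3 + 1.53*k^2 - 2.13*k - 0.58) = 16.2408*k^5 - 9.7058*k^4 - 4.3118*k^3 + 5.8428*k^2 - 8.008*k - 2.0416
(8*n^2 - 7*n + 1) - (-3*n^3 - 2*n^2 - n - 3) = 3*n^3 + 10*n^2 - 6*n + 4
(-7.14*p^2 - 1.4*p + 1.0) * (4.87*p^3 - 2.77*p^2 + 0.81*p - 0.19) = -34.7718*p^5 + 12.9598*p^4 + 2.9646*p^3 - 2.5474*p^2 + 1.076*p - 0.19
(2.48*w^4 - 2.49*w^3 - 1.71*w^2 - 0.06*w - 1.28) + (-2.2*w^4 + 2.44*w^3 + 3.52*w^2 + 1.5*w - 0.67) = 0.28*w^4 - 0.0500000000000003*w^3 + 1.81*w^2 + 1.44*w - 1.95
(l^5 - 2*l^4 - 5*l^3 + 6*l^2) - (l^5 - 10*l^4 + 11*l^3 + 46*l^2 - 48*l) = 8*l^4 - 16*l^3 - 40*l^2 + 48*l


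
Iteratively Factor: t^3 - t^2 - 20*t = (t + 4)*(t^2 - 5*t) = t*(t + 4)*(t - 5)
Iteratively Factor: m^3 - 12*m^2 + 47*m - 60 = (m - 5)*(m^2 - 7*m + 12) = (m - 5)*(m - 3)*(m - 4)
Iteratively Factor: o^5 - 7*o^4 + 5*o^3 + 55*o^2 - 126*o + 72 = (o - 2)*(o^4 - 5*o^3 - 5*o^2 + 45*o - 36) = (o - 3)*(o - 2)*(o^3 - 2*o^2 - 11*o + 12) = (o - 3)*(o - 2)*(o + 3)*(o^2 - 5*o + 4) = (o - 3)*(o - 2)*(o - 1)*(o + 3)*(o - 4)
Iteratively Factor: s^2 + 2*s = (s)*(s + 2)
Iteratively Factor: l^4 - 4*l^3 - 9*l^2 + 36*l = (l + 3)*(l^3 - 7*l^2 + 12*l) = (l - 3)*(l + 3)*(l^2 - 4*l) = (l - 4)*(l - 3)*(l + 3)*(l)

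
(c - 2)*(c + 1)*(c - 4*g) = c^3 - 4*c^2*g - c^2 + 4*c*g - 2*c + 8*g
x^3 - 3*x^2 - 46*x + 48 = (x - 8)*(x - 1)*(x + 6)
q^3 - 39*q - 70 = (q - 7)*(q + 2)*(q + 5)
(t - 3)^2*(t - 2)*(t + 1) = t^4 - 7*t^3 + 13*t^2 + 3*t - 18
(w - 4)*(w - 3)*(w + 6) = w^3 - w^2 - 30*w + 72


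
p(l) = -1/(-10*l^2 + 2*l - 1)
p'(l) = -(20*l - 2)/(-10*l^2 + 2*l - 1)^2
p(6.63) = 0.00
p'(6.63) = -0.00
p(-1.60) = 0.03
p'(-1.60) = 0.04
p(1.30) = 0.07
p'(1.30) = -0.10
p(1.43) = 0.05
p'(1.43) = -0.08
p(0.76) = 0.19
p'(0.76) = -0.48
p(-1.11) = 0.06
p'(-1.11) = 0.10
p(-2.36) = 0.02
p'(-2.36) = 0.01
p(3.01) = 0.01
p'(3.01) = -0.01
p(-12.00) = 0.00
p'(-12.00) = 0.00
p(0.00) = 1.00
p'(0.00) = 2.00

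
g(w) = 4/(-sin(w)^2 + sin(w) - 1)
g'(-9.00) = 2.66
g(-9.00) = -2.53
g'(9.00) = 1.12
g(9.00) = -5.28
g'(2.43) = -1.55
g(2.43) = -5.17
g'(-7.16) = -1.17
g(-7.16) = -1.70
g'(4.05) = 1.09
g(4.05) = -1.66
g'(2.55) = -0.67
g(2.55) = -5.31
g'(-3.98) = -1.99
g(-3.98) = -4.94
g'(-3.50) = 1.87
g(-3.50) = -5.18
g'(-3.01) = 3.80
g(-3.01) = -3.48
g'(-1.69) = 0.16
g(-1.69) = -1.34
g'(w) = 4*(2*sin(w)*cos(w) - cos(w))/(-sin(w)^2 + sin(w) - 1)^2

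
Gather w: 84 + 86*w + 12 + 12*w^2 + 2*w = 12*w^2 + 88*w + 96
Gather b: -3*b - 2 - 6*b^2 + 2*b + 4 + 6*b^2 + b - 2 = 0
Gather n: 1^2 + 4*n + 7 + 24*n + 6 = 28*n + 14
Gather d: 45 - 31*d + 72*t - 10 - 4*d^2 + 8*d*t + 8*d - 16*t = -4*d^2 + d*(8*t - 23) + 56*t + 35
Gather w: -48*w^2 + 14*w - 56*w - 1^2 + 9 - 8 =-48*w^2 - 42*w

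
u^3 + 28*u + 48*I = (u - 6*I)*(u + 2*I)*(u + 4*I)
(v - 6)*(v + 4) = v^2 - 2*v - 24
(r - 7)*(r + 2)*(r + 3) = r^3 - 2*r^2 - 29*r - 42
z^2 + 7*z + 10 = (z + 2)*(z + 5)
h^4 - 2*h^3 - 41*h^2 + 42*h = h*(h - 7)*(h - 1)*(h + 6)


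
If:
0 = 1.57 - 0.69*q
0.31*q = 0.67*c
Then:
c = 1.05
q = 2.28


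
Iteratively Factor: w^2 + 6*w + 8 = (w + 2)*(w + 4)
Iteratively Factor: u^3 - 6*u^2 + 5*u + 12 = (u - 4)*(u^2 - 2*u - 3) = (u - 4)*(u - 3)*(u + 1)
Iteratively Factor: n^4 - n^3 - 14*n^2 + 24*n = (n + 4)*(n^3 - 5*n^2 + 6*n) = (n - 3)*(n + 4)*(n^2 - 2*n) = (n - 3)*(n - 2)*(n + 4)*(n)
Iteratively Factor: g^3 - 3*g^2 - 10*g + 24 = (g - 2)*(g^2 - g - 12) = (g - 2)*(g + 3)*(g - 4)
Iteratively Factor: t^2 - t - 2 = (t - 2)*(t + 1)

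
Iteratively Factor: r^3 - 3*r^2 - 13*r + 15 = (r - 1)*(r^2 - 2*r - 15) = (r - 5)*(r - 1)*(r + 3)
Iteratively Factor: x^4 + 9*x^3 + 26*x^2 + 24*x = (x + 4)*(x^3 + 5*x^2 + 6*x) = (x + 2)*(x + 4)*(x^2 + 3*x) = (x + 2)*(x + 3)*(x + 4)*(x)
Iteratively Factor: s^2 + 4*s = (s)*(s + 4)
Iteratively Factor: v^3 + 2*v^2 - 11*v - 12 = (v + 4)*(v^2 - 2*v - 3) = (v - 3)*(v + 4)*(v + 1)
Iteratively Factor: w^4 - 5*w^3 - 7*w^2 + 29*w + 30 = (w + 1)*(w^3 - 6*w^2 - w + 30) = (w + 1)*(w + 2)*(w^2 - 8*w + 15) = (w - 3)*(w + 1)*(w + 2)*(w - 5)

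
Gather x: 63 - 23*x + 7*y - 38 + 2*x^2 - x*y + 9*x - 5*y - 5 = 2*x^2 + x*(-y - 14) + 2*y + 20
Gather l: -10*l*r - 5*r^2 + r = -10*l*r - 5*r^2 + r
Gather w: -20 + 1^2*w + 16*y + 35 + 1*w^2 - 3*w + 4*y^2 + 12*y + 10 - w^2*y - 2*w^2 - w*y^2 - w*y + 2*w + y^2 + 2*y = w^2*(-y - 1) + w*(-y^2 - y) + 5*y^2 + 30*y + 25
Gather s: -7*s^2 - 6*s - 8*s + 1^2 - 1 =-7*s^2 - 14*s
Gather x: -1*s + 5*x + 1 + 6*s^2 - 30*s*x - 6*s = 6*s^2 - 7*s + x*(5 - 30*s) + 1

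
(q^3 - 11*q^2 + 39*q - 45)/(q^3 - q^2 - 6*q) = (q^2 - 8*q + 15)/(q*(q + 2))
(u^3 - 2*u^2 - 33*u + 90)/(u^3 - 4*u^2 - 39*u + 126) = (u - 5)/(u - 7)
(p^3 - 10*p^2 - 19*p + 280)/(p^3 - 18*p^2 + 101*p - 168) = (p + 5)/(p - 3)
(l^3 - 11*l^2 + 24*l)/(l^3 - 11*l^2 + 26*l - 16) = l*(l - 3)/(l^2 - 3*l + 2)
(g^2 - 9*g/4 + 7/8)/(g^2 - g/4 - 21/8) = (2*g - 1)/(2*g + 3)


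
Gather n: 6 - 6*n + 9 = 15 - 6*n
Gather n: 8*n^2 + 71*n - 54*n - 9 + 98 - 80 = 8*n^2 + 17*n + 9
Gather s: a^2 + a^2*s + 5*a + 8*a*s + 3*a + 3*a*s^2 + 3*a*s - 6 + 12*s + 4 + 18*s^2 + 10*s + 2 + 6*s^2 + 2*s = a^2 + 8*a + s^2*(3*a + 24) + s*(a^2 + 11*a + 24)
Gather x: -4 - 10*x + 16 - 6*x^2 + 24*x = -6*x^2 + 14*x + 12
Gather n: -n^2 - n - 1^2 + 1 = -n^2 - n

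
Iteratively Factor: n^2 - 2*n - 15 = (n - 5)*(n + 3)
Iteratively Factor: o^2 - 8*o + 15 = (o - 3)*(o - 5)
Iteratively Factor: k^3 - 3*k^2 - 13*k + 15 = (k - 5)*(k^2 + 2*k - 3) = (k - 5)*(k - 1)*(k + 3)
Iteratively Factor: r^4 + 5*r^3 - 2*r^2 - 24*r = (r - 2)*(r^3 + 7*r^2 + 12*r) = (r - 2)*(r + 3)*(r^2 + 4*r) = (r - 2)*(r + 3)*(r + 4)*(r)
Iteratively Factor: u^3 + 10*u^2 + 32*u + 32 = (u + 2)*(u^2 + 8*u + 16) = (u + 2)*(u + 4)*(u + 4)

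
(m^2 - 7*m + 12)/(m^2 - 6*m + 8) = (m - 3)/(m - 2)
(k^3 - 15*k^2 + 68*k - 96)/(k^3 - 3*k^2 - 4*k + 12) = (k^2 - 12*k + 32)/(k^2 - 4)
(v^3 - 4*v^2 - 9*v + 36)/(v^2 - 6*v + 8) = (v^2 - 9)/(v - 2)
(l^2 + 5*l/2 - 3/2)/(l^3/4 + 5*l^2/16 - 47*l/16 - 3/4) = 8*(2*l^2 + 5*l - 3)/(4*l^3 + 5*l^2 - 47*l - 12)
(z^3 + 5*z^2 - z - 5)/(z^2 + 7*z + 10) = (z^2 - 1)/(z + 2)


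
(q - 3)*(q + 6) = q^2 + 3*q - 18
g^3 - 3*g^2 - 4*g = g*(g - 4)*(g + 1)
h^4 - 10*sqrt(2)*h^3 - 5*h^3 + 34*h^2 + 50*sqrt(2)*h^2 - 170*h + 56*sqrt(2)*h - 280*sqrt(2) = (h - 5)*(h - 7*sqrt(2))*(h - 4*sqrt(2))*(h + sqrt(2))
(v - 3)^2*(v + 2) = v^3 - 4*v^2 - 3*v + 18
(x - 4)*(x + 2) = x^2 - 2*x - 8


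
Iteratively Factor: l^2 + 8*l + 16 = (l + 4)*(l + 4)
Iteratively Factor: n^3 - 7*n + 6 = (n - 2)*(n^2 + 2*n - 3) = (n - 2)*(n - 1)*(n + 3)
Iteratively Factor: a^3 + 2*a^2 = (a)*(a^2 + 2*a) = a*(a + 2)*(a)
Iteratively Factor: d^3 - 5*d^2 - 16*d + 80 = (d - 5)*(d^2 - 16) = (d - 5)*(d + 4)*(d - 4)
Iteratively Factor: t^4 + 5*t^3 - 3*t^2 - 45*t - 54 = (t + 3)*(t^3 + 2*t^2 - 9*t - 18) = (t + 3)^2*(t^2 - t - 6) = (t + 2)*(t + 3)^2*(t - 3)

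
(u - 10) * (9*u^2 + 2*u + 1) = 9*u^3 - 88*u^2 - 19*u - 10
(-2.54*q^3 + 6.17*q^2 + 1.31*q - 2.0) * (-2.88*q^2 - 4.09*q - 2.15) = 7.3152*q^5 - 7.381*q^4 - 23.5471*q^3 - 12.8634*q^2 + 5.3635*q + 4.3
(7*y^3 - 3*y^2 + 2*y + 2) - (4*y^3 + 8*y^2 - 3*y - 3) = 3*y^3 - 11*y^2 + 5*y + 5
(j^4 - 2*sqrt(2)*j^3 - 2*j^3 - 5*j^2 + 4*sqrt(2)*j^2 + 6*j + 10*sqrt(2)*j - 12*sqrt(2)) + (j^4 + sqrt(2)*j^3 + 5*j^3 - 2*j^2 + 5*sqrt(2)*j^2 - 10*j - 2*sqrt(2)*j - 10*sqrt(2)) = 2*j^4 - sqrt(2)*j^3 + 3*j^3 - 7*j^2 + 9*sqrt(2)*j^2 - 4*j + 8*sqrt(2)*j - 22*sqrt(2)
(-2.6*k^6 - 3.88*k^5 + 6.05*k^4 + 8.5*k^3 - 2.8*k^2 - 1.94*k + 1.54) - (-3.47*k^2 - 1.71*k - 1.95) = -2.6*k^6 - 3.88*k^5 + 6.05*k^4 + 8.5*k^3 + 0.67*k^2 - 0.23*k + 3.49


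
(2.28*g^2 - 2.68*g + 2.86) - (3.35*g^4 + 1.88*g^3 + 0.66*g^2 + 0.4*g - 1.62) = -3.35*g^4 - 1.88*g^3 + 1.62*g^2 - 3.08*g + 4.48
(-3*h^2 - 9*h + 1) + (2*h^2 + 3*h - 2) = -h^2 - 6*h - 1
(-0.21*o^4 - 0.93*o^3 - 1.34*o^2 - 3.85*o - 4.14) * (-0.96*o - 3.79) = 0.2016*o^5 + 1.6887*o^4 + 4.8111*o^3 + 8.7746*o^2 + 18.5659*o + 15.6906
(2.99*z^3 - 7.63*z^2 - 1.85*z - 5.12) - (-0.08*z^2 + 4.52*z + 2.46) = 2.99*z^3 - 7.55*z^2 - 6.37*z - 7.58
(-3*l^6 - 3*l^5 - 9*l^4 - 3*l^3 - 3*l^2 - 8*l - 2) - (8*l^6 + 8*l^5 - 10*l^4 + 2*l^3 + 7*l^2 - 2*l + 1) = -11*l^6 - 11*l^5 + l^4 - 5*l^3 - 10*l^2 - 6*l - 3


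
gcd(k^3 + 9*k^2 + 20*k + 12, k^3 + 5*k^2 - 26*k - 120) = k + 6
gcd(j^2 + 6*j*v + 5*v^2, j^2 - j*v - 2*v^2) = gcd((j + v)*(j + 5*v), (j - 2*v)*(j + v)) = j + v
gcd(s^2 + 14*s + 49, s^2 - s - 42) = 1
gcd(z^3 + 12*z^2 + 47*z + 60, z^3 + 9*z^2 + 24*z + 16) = z + 4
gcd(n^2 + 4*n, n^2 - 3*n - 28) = n + 4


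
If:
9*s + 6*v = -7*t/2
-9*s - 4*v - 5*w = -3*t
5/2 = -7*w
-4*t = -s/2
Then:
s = 75/98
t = 75/784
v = -3775/3136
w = -5/14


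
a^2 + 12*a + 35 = (a + 5)*(a + 7)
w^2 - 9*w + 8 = (w - 8)*(w - 1)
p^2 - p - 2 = (p - 2)*(p + 1)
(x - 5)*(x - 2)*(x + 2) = x^3 - 5*x^2 - 4*x + 20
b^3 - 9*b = b*(b - 3)*(b + 3)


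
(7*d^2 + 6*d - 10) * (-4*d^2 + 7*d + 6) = -28*d^4 + 25*d^3 + 124*d^2 - 34*d - 60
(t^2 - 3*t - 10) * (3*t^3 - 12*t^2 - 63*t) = 3*t^5 - 21*t^4 - 57*t^3 + 309*t^2 + 630*t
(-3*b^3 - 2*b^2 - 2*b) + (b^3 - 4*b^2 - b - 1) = -2*b^3 - 6*b^2 - 3*b - 1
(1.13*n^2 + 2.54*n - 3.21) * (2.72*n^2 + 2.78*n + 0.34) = 3.0736*n^4 + 10.0502*n^3 - 1.2858*n^2 - 8.0602*n - 1.0914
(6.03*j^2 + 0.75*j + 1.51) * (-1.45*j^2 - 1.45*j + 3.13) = -8.7435*j^4 - 9.831*j^3 + 15.5969*j^2 + 0.158*j + 4.7263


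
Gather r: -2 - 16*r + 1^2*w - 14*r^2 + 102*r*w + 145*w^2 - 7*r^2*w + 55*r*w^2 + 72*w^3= r^2*(-7*w - 14) + r*(55*w^2 + 102*w - 16) + 72*w^3 + 145*w^2 + w - 2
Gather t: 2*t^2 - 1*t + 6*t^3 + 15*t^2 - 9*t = 6*t^3 + 17*t^2 - 10*t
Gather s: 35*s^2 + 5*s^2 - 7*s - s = 40*s^2 - 8*s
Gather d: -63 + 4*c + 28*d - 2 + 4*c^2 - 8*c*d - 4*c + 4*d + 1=4*c^2 + d*(32 - 8*c) - 64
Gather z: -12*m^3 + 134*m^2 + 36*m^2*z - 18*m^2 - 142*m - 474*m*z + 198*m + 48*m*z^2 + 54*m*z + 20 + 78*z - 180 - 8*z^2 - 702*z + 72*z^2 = -12*m^3 + 116*m^2 + 56*m + z^2*(48*m + 64) + z*(36*m^2 - 420*m - 624) - 160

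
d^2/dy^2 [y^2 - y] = 2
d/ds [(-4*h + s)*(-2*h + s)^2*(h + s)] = 4*h^3 + 24*h^2*s - 21*h*s^2 + 4*s^3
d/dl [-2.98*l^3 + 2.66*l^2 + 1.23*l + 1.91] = -8.94*l^2 + 5.32*l + 1.23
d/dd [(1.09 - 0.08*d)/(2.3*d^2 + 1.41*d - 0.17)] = (0.184*d^2 - 5.014*d - 1.5233)/(5.29*d^4 + 6.486*d^3 + 1.2061*d^2 - 0.4794*d + 0.0289)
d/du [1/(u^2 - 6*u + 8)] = 2*(3 - u)/(u^2 - 6*u + 8)^2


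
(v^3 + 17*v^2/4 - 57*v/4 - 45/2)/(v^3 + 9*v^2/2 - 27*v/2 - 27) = (4*v + 5)/(2*(2*v + 3))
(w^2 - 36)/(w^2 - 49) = (w^2 - 36)/(w^2 - 49)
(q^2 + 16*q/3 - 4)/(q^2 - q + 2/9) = 3*(q + 6)/(3*q - 1)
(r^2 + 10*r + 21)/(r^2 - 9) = (r + 7)/(r - 3)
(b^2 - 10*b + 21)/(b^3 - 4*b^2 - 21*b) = (b - 3)/(b*(b + 3))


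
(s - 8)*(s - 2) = s^2 - 10*s + 16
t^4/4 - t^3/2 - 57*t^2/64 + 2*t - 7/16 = (t/4 + 1/2)*(t - 2)*(t - 7/4)*(t - 1/4)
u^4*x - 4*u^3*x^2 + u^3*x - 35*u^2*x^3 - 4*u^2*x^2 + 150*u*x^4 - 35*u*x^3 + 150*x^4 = (u - 5*x)^2*(u + 6*x)*(u*x + x)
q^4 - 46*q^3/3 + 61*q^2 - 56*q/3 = q*(q - 8)*(q - 7)*(q - 1/3)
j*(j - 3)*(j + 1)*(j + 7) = j^4 + 5*j^3 - 17*j^2 - 21*j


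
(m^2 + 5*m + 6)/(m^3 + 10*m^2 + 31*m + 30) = 1/(m + 5)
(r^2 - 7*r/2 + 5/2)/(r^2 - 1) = (r - 5/2)/(r + 1)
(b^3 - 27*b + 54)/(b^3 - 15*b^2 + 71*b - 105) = (b^2 + 3*b - 18)/(b^2 - 12*b + 35)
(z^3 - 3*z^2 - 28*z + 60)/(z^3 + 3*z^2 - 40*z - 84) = (z^2 + 3*z - 10)/(z^2 + 9*z + 14)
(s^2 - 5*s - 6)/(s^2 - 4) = (s^2 - 5*s - 6)/(s^2 - 4)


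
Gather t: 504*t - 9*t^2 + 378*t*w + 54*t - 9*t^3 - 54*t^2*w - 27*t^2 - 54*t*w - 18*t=-9*t^3 + t^2*(-54*w - 36) + t*(324*w + 540)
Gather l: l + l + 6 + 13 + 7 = 2*l + 26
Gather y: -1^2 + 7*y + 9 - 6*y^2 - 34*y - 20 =-6*y^2 - 27*y - 12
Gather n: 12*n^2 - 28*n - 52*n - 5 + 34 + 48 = 12*n^2 - 80*n + 77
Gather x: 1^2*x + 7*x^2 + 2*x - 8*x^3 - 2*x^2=-8*x^3 + 5*x^2 + 3*x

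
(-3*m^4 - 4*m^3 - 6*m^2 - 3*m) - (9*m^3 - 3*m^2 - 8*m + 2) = -3*m^4 - 13*m^3 - 3*m^2 + 5*m - 2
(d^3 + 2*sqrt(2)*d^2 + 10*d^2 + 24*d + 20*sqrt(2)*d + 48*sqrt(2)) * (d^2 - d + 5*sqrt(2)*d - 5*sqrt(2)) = d^5 + 9*d^4 + 7*sqrt(2)*d^4 + 34*d^3 + 63*sqrt(2)*d^3 + 98*sqrt(2)*d^2 + 156*d^2 - 168*sqrt(2)*d + 280*d - 480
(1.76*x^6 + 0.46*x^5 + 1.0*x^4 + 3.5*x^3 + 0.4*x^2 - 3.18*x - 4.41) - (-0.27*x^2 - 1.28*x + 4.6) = 1.76*x^6 + 0.46*x^5 + 1.0*x^4 + 3.5*x^3 + 0.67*x^2 - 1.9*x - 9.01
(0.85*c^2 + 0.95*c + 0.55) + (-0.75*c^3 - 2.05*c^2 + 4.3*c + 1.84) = -0.75*c^3 - 1.2*c^2 + 5.25*c + 2.39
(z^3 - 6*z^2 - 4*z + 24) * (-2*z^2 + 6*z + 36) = -2*z^5 + 18*z^4 + 8*z^3 - 288*z^2 + 864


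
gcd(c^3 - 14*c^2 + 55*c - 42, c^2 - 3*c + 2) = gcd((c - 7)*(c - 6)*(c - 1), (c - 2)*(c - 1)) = c - 1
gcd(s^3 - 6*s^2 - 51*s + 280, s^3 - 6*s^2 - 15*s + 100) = s - 5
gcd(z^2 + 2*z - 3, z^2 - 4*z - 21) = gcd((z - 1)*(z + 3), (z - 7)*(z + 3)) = z + 3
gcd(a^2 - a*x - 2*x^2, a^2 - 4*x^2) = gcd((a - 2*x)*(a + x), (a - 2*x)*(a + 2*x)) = -a + 2*x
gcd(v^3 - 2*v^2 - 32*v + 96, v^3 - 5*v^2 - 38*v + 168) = v^2 + 2*v - 24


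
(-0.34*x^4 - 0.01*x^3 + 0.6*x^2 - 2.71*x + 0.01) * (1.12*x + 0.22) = -0.3808*x^5 - 0.086*x^4 + 0.6698*x^3 - 2.9032*x^2 - 0.585*x + 0.0022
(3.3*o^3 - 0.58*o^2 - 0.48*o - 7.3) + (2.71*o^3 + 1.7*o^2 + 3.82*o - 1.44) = 6.01*o^3 + 1.12*o^2 + 3.34*o - 8.74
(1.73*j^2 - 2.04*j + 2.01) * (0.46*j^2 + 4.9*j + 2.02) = 0.7958*j^4 + 7.5386*j^3 - 5.5768*j^2 + 5.7282*j + 4.0602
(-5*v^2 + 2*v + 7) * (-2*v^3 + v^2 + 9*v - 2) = 10*v^5 - 9*v^4 - 57*v^3 + 35*v^2 + 59*v - 14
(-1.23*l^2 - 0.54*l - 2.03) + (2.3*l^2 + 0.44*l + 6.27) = 1.07*l^2 - 0.1*l + 4.24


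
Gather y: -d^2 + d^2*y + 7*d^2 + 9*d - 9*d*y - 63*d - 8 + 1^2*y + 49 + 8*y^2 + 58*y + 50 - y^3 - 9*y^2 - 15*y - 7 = 6*d^2 - 54*d - y^3 - y^2 + y*(d^2 - 9*d + 44) + 84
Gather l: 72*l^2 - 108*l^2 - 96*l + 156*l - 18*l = -36*l^2 + 42*l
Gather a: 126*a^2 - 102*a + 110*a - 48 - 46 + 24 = 126*a^2 + 8*a - 70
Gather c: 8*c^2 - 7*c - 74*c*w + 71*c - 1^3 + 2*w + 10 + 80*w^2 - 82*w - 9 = 8*c^2 + c*(64 - 74*w) + 80*w^2 - 80*w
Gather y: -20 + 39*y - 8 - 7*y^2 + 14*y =-7*y^2 + 53*y - 28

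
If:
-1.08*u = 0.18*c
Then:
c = -6.0*u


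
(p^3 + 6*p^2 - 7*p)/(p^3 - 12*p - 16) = p*(-p^2 - 6*p + 7)/(-p^3 + 12*p + 16)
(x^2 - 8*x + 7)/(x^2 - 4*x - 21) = (x - 1)/(x + 3)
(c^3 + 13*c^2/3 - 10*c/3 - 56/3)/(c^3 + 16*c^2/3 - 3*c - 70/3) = (c + 4)/(c + 5)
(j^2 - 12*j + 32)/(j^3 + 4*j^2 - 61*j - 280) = (j - 4)/(j^2 + 12*j + 35)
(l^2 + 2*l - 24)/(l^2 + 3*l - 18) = (l - 4)/(l - 3)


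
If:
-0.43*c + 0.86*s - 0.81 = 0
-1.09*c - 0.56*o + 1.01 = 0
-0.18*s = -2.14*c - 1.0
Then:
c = -0.41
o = 2.59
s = 0.74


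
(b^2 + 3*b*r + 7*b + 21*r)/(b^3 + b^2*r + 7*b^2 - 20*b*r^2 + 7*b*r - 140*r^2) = (-b - 3*r)/(-b^2 - b*r + 20*r^2)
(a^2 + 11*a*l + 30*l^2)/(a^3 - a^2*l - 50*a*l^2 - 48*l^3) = (a + 5*l)/(a^2 - 7*a*l - 8*l^2)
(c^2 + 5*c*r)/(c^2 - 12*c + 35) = c*(c + 5*r)/(c^2 - 12*c + 35)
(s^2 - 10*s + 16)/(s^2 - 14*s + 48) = (s - 2)/(s - 6)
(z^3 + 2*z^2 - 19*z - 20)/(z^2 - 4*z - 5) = (z^2 + z - 20)/(z - 5)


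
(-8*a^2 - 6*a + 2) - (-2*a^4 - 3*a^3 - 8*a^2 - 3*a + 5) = 2*a^4 + 3*a^3 - 3*a - 3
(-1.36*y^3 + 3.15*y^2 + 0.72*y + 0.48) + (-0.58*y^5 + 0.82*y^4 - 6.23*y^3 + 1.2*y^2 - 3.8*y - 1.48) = -0.58*y^5 + 0.82*y^4 - 7.59*y^3 + 4.35*y^2 - 3.08*y - 1.0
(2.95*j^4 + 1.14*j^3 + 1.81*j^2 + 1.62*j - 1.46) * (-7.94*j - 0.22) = -23.423*j^5 - 9.7006*j^4 - 14.6222*j^3 - 13.261*j^2 + 11.236*j + 0.3212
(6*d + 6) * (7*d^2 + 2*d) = 42*d^3 + 54*d^2 + 12*d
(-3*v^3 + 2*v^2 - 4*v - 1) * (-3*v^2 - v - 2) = 9*v^5 - 3*v^4 + 16*v^3 + 3*v^2 + 9*v + 2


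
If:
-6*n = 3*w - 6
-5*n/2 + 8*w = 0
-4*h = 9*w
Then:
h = -45/74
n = 32/37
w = 10/37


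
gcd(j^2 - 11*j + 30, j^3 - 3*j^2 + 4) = 1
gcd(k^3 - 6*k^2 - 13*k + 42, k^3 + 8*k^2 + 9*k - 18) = k + 3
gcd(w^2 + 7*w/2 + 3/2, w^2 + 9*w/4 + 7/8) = w + 1/2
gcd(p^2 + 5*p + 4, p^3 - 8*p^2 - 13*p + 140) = p + 4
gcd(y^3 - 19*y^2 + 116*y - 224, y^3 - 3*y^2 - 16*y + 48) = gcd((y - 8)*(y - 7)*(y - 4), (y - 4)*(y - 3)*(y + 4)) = y - 4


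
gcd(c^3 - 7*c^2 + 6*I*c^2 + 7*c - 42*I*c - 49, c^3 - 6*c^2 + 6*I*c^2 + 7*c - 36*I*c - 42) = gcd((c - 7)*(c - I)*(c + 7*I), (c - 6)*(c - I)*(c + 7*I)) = c^2 + 6*I*c + 7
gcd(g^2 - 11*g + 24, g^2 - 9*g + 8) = g - 8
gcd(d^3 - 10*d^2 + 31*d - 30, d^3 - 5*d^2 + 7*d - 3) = d - 3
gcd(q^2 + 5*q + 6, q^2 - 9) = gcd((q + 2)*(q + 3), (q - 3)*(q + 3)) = q + 3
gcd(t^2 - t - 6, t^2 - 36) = 1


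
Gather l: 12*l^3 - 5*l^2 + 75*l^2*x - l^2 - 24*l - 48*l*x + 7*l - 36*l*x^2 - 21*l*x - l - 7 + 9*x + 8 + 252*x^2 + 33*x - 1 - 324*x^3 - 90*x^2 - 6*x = 12*l^3 + l^2*(75*x - 6) + l*(-36*x^2 - 69*x - 18) - 324*x^3 + 162*x^2 + 36*x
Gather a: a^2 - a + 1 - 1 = a^2 - a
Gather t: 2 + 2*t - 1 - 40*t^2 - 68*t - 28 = -40*t^2 - 66*t - 27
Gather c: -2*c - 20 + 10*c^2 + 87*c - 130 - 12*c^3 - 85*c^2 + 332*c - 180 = -12*c^3 - 75*c^2 + 417*c - 330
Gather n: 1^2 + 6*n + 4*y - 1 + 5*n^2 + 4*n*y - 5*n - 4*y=5*n^2 + n*(4*y + 1)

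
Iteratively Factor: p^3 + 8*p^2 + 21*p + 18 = (p + 3)*(p^2 + 5*p + 6) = (p + 2)*(p + 3)*(p + 3)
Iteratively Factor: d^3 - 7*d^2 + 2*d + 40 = (d + 2)*(d^2 - 9*d + 20) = (d - 4)*(d + 2)*(d - 5)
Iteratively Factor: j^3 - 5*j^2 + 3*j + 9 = (j - 3)*(j^2 - 2*j - 3) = (j - 3)^2*(j + 1)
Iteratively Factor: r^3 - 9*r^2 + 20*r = (r)*(r^2 - 9*r + 20) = r*(r - 4)*(r - 5)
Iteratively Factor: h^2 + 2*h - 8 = (h + 4)*(h - 2)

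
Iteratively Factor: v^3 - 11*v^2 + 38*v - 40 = (v - 4)*(v^2 - 7*v + 10) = (v - 4)*(v - 2)*(v - 5)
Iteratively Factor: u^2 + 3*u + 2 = (u + 1)*(u + 2)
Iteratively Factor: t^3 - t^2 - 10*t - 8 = (t + 1)*(t^2 - 2*t - 8) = (t - 4)*(t + 1)*(t + 2)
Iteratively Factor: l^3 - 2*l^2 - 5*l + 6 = (l - 3)*(l^2 + l - 2) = (l - 3)*(l - 1)*(l + 2)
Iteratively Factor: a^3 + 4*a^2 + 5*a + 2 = (a + 1)*(a^2 + 3*a + 2) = (a + 1)*(a + 2)*(a + 1)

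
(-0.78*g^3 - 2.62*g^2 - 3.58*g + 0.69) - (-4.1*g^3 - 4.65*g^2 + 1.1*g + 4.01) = 3.32*g^3 + 2.03*g^2 - 4.68*g - 3.32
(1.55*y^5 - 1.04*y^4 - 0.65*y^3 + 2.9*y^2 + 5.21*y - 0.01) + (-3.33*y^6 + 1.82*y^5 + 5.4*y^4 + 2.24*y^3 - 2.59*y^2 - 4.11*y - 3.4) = -3.33*y^6 + 3.37*y^5 + 4.36*y^4 + 1.59*y^3 + 0.31*y^2 + 1.1*y - 3.41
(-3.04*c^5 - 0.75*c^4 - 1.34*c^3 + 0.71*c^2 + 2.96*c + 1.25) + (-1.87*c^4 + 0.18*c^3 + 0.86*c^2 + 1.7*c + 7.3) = -3.04*c^5 - 2.62*c^4 - 1.16*c^3 + 1.57*c^2 + 4.66*c + 8.55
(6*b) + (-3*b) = 3*b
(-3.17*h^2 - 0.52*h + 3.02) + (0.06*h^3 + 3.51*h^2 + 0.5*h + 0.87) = 0.06*h^3 + 0.34*h^2 - 0.02*h + 3.89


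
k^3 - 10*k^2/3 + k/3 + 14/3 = (k - 7/3)*(k - 2)*(k + 1)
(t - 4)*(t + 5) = t^2 + t - 20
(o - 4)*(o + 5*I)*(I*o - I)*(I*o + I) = -o^4 + 4*o^3 - 5*I*o^3 + o^2 + 20*I*o^2 - 4*o + 5*I*o - 20*I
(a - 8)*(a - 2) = a^2 - 10*a + 16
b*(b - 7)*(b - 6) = b^3 - 13*b^2 + 42*b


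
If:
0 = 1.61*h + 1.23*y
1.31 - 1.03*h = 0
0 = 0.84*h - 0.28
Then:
No Solution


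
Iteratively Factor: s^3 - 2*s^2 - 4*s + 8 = (s + 2)*(s^2 - 4*s + 4) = (s - 2)*(s + 2)*(s - 2)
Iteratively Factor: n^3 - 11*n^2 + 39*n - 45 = (n - 5)*(n^2 - 6*n + 9) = (n - 5)*(n - 3)*(n - 3)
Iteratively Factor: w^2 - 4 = (w - 2)*(w + 2)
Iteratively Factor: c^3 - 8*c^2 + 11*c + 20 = (c + 1)*(c^2 - 9*c + 20) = (c - 5)*(c + 1)*(c - 4)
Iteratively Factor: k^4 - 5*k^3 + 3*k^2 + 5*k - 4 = (k - 4)*(k^3 - k^2 - k + 1) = (k - 4)*(k + 1)*(k^2 - 2*k + 1) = (k - 4)*(k - 1)*(k + 1)*(k - 1)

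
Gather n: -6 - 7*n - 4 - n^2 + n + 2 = -n^2 - 6*n - 8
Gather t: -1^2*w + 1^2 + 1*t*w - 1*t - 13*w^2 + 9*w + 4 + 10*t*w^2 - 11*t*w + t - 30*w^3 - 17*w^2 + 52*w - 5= t*(10*w^2 - 10*w) - 30*w^3 - 30*w^2 + 60*w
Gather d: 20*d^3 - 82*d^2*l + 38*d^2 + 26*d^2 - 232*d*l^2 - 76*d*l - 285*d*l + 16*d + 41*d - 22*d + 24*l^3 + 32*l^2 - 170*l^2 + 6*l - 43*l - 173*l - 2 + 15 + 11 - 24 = 20*d^3 + d^2*(64 - 82*l) + d*(-232*l^2 - 361*l + 35) + 24*l^3 - 138*l^2 - 210*l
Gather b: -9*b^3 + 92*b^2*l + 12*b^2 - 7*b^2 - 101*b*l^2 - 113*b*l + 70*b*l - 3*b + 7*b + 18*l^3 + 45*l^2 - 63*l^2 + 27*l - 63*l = -9*b^3 + b^2*(92*l + 5) + b*(-101*l^2 - 43*l + 4) + 18*l^3 - 18*l^2 - 36*l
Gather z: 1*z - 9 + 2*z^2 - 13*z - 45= 2*z^2 - 12*z - 54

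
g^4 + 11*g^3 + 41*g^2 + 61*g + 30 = (g + 1)*(g + 2)*(g + 3)*(g + 5)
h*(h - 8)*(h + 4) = h^3 - 4*h^2 - 32*h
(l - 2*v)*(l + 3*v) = l^2 + l*v - 6*v^2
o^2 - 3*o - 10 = (o - 5)*(o + 2)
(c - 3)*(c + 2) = c^2 - c - 6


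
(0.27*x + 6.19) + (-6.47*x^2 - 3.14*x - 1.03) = -6.47*x^2 - 2.87*x + 5.16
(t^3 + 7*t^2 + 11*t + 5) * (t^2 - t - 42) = t^5 + 6*t^4 - 38*t^3 - 300*t^2 - 467*t - 210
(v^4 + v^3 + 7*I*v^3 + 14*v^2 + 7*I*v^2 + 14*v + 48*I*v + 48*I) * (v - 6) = v^5 - 5*v^4 + 7*I*v^4 + 8*v^3 - 35*I*v^3 - 70*v^2 + 6*I*v^2 - 84*v - 240*I*v - 288*I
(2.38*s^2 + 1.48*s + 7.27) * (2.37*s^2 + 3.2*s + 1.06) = 5.6406*s^4 + 11.1236*s^3 + 24.4887*s^2 + 24.8328*s + 7.7062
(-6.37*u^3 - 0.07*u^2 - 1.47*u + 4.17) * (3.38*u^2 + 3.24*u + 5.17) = -21.5306*u^5 - 20.8754*u^4 - 38.1283*u^3 + 8.9699*u^2 + 5.9109*u + 21.5589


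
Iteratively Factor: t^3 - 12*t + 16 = (t - 2)*(t^2 + 2*t - 8) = (t - 2)^2*(t + 4)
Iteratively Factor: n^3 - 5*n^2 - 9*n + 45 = (n - 3)*(n^2 - 2*n - 15) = (n - 3)*(n + 3)*(n - 5)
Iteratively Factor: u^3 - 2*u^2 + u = (u - 1)*(u^2 - u) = u*(u - 1)*(u - 1)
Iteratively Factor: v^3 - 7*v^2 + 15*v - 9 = (v - 1)*(v^2 - 6*v + 9) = (v - 3)*(v - 1)*(v - 3)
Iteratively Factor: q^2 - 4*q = (q)*(q - 4)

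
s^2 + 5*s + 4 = (s + 1)*(s + 4)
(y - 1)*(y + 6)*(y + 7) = y^3 + 12*y^2 + 29*y - 42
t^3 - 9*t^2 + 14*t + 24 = (t - 6)*(t - 4)*(t + 1)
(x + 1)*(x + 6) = x^2 + 7*x + 6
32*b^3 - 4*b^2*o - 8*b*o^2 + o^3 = (-8*b + o)*(-2*b + o)*(2*b + o)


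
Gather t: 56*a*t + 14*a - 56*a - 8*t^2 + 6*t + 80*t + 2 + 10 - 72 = -42*a - 8*t^2 + t*(56*a + 86) - 60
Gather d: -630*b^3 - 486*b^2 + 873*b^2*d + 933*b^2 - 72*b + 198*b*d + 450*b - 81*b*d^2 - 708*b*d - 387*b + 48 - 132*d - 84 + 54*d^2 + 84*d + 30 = -630*b^3 + 447*b^2 - 9*b + d^2*(54 - 81*b) + d*(873*b^2 - 510*b - 48) - 6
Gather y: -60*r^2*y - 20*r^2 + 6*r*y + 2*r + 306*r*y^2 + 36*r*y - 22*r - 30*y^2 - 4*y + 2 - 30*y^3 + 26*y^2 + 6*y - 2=-20*r^2 - 20*r - 30*y^3 + y^2*(306*r - 4) + y*(-60*r^2 + 42*r + 2)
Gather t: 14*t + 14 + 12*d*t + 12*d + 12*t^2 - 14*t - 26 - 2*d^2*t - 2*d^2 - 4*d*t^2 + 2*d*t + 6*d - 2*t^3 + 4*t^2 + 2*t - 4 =-2*d^2 + 18*d - 2*t^3 + t^2*(16 - 4*d) + t*(-2*d^2 + 14*d + 2) - 16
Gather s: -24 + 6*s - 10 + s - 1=7*s - 35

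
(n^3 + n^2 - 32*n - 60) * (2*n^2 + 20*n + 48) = 2*n^5 + 22*n^4 + 4*n^3 - 712*n^2 - 2736*n - 2880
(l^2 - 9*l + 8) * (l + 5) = l^3 - 4*l^2 - 37*l + 40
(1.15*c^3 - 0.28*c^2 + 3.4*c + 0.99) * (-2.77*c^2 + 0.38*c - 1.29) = -3.1855*c^5 + 1.2126*c^4 - 11.0079*c^3 - 1.0891*c^2 - 4.0098*c - 1.2771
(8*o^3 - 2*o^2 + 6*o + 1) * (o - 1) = 8*o^4 - 10*o^3 + 8*o^2 - 5*o - 1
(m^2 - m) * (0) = 0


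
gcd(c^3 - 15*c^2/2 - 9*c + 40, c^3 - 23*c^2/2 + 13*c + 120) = c^2 - 11*c/2 - 20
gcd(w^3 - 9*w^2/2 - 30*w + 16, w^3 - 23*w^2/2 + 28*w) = w - 8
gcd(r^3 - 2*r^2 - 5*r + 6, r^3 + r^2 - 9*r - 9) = r - 3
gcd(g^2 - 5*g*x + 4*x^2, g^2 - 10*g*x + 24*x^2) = -g + 4*x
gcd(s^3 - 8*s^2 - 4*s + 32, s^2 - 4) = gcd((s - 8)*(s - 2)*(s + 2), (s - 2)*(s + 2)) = s^2 - 4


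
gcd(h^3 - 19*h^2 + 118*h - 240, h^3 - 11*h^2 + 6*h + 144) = h^2 - 14*h + 48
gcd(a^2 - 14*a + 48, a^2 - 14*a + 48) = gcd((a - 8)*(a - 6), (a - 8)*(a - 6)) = a^2 - 14*a + 48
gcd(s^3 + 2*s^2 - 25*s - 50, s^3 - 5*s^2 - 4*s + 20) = s^2 - 3*s - 10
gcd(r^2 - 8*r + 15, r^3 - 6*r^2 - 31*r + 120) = r - 3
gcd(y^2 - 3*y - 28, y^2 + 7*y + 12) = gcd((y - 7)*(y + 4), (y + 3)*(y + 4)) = y + 4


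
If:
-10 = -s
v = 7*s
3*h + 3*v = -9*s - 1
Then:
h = -301/3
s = 10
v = 70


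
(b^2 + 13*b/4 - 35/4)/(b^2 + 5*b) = (b - 7/4)/b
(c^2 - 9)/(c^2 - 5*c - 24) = (c - 3)/(c - 8)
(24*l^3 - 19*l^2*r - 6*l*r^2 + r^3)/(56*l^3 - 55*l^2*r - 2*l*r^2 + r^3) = (3*l + r)/(7*l + r)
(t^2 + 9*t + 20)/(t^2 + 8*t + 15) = (t + 4)/(t + 3)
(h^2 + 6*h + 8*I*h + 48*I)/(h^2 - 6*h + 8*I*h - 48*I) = (h + 6)/(h - 6)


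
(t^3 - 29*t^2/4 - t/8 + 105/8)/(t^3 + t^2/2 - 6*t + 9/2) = (4*t^2 - 23*t - 35)/(4*(t^2 + 2*t - 3))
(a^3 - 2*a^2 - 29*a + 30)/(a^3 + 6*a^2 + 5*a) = (a^2 - 7*a + 6)/(a*(a + 1))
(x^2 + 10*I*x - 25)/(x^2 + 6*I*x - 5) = (x + 5*I)/(x + I)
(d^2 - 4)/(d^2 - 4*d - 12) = (d - 2)/(d - 6)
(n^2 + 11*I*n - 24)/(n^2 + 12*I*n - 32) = (n + 3*I)/(n + 4*I)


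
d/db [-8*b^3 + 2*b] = 2 - 24*b^2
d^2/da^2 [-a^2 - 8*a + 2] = -2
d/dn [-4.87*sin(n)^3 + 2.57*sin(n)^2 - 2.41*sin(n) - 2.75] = (-14.61*sin(n)^2 + 5.14*sin(n) - 2.41)*cos(n)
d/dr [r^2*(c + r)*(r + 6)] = r*(3*c*r + 12*c + 4*r^2 + 18*r)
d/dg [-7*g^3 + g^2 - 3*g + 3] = -21*g^2 + 2*g - 3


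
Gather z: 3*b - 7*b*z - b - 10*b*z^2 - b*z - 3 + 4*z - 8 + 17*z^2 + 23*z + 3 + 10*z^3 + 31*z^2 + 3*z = 2*b + 10*z^3 + z^2*(48 - 10*b) + z*(30 - 8*b) - 8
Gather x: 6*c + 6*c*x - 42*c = 6*c*x - 36*c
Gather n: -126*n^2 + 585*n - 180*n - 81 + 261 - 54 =-126*n^2 + 405*n + 126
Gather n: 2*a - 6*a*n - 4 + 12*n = 2*a + n*(12 - 6*a) - 4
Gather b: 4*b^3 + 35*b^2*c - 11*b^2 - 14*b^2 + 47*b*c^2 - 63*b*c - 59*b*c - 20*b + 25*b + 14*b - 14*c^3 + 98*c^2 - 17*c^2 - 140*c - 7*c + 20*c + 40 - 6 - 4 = 4*b^3 + b^2*(35*c - 25) + b*(47*c^2 - 122*c + 19) - 14*c^3 + 81*c^2 - 127*c + 30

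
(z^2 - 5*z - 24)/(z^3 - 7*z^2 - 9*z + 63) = (z - 8)/(z^2 - 10*z + 21)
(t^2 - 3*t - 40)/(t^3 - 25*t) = (t - 8)/(t*(t - 5))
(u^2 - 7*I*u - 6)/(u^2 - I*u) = (u - 6*I)/u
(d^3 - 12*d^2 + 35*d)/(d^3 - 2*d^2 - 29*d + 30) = d*(d^2 - 12*d + 35)/(d^3 - 2*d^2 - 29*d + 30)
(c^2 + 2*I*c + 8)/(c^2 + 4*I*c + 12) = (c + 4*I)/(c + 6*I)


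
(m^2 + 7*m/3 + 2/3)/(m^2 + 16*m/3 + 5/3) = (m + 2)/(m + 5)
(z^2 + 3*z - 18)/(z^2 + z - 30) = (z - 3)/(z - 5)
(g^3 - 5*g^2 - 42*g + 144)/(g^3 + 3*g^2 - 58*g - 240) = (g - 3)/(g + 5)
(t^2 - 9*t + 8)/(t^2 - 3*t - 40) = (t - 1)/(t + 5)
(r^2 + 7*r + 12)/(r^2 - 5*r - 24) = (r + 4)/(r - 8)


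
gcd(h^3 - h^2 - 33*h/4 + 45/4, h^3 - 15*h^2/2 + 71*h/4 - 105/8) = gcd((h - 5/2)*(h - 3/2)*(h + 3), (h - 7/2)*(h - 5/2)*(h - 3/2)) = h^2 - 4*h + 15/4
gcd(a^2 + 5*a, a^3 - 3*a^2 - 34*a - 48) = 1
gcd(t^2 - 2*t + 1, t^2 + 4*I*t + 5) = 1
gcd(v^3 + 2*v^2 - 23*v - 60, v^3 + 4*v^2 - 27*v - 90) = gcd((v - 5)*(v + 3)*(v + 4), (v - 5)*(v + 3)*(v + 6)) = v^2 - 2*v - 15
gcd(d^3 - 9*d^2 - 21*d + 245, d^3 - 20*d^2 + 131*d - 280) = d - 7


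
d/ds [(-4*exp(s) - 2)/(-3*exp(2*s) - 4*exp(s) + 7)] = 12*(-exp(2*s) - exp(s) - 3)*exp(s)/(9*exp(4*s) + 24*exp(3*s) - 26*exp(2*s) - 56*exp(s) + 49)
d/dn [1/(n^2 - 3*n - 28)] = (3 - 2*n)/(-n^2 + 3*n + 28)^2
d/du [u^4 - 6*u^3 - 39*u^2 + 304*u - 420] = 4*u^3 - 18*u^2 - 78*u + 304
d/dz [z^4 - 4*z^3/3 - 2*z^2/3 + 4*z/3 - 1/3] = 4*z^3 - 4*z^2 - 4*z/3 + 4/3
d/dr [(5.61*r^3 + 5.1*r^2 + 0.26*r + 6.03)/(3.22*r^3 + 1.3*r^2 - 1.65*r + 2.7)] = (-9.129*r^4 - 20.1874*r^3 - 21.5618*r^2 + 11.862*r + 10.6515)/(10.3684*r^6 + 8.372*r^5 - 8.936*r^4 + 13.098*r^3 + 9.7425*r^2 - 8.91*r + 7.29)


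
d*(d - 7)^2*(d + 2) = d^4 - 12*d^3 + 21*d^2 + 98*d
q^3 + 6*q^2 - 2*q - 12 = (q + 6)*(q - sqrt(2))*(q + sqrt(2))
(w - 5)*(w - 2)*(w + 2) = w^3 - 5*w^2 - 4*w + 20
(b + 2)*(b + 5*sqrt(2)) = b^2 + 2*b + 5*sqrt(2)*b + 10*sqrt(2)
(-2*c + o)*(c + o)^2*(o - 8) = -2*c^3*o + 16*c^3 - 3*c^2*o^2 + 24*c^2*o + o^4 - 8*o^3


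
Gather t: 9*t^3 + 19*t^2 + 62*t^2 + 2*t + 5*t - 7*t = 9*t^3 + 81*t^2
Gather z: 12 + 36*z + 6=36*z + 18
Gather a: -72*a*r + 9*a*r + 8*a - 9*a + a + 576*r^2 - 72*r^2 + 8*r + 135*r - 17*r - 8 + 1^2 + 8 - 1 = -63*a*r + 504*r^2 + 126*r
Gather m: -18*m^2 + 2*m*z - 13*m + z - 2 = -18*m^2 + m*(2*z - 13) + z - 2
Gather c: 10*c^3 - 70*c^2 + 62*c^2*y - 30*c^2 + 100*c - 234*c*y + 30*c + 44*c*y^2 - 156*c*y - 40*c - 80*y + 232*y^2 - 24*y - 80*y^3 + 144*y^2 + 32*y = 10*c^3 + c^2*(62*y - 100) + c*(44*y^2 - 390*y + 90) - 80*y^3 + 376*y^2 - 72*y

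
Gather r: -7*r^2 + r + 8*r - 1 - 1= -7*r^2 + 9*r - 2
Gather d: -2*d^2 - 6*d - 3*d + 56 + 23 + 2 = -2*d^2 - 9*d + 81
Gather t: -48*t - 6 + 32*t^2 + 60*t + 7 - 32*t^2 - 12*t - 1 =0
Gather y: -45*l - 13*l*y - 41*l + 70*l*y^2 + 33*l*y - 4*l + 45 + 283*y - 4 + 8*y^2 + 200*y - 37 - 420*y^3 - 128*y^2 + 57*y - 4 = -90*l - 420*y^3 + y^2*(70*l - 120) + y*(20*l + 540)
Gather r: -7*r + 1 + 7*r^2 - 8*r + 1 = 7*r^2 - 15*r + 2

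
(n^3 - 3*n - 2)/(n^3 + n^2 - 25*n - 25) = (n^2 - n - 2)/(n^2 - 25)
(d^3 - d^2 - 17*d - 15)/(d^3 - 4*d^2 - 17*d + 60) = (d^2 + 4*d + 3)/(d^2 + d - 12)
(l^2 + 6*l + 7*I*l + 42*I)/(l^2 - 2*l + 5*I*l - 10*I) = (l^2 + l*(6 + 7*I) + 42*I)/(l^2 + l*(-2 + 5*I) - 10*I)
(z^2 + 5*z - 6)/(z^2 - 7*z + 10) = (z^2 + 5*z - 6)/(z^2 - 7*z + 10)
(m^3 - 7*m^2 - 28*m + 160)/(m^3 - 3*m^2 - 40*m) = (m - 4)/m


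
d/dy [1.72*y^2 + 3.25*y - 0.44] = 3.44*y + 3.25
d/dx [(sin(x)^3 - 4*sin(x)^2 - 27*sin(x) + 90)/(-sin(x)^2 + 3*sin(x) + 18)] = (-6*sin(x) + cos(x)^2 - 22)*cos(x)/(sin(x) + 3)^2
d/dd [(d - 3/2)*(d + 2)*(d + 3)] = 3*d^2 + 7*d - 3/2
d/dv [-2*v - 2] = -2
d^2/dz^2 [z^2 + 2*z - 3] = 2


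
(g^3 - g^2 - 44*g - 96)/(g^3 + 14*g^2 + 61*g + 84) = (g - 8)/(g + 7)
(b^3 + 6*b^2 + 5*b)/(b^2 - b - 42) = b*(b^2 + 6*b + 5)/(b^2 - b - 42)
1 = 1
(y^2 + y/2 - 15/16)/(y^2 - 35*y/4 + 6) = (y + 5/4)/(y - 8)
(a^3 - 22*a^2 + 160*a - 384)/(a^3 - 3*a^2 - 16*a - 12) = (a^2 - 16*a + 64)/(a^2 + 3*a + 2)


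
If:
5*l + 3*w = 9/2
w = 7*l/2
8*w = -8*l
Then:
No Solution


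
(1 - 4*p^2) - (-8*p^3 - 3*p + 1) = 8*p^3 - 4*p^2 + 3*p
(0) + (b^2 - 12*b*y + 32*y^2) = b^2 - 12*b*y + 32*y^2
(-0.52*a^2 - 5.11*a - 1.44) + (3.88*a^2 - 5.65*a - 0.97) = 3.36*a^2 - 10.76*a - 2.41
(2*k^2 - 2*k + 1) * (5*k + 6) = 10*k^3 + 2*k^2 - 7*k + 6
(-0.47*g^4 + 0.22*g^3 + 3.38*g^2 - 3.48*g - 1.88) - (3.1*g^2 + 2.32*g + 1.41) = -0.47*g^4 + 0.22*g^3 + 0.28*g^2 - 5.8*g - 3.29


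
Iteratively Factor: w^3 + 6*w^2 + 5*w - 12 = (w - 1)*(w^2 + 7*w + 12) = (w - 1)*(w + 4)*(w + 3)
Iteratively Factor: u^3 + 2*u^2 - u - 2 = (u - 1)*(u^2 + 3*u + 2) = (u - 1)*(u + 2)*(u + 1)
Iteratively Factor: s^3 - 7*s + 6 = (s - 1)*(s^2 + s - 6) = (s - 2)*(s - 1)*(s + 3)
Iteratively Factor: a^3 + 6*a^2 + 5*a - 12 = (a - 1)*(a^2 + 7*a + 12) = (a - 1)*(a + 3)*(a + 4)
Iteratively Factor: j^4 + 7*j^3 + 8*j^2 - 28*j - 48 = (j + 2)*(j^3 + 5*j^2 - 2*j - 24) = (j + 2)*(j + 3)*(j^2 + 2*j - 8) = (j - 2)*(j + 2)*(j + 3)*(j + 4)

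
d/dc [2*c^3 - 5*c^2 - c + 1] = 6*c^2 - 10*c - 1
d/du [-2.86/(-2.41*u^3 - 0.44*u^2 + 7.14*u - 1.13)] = (-20.6778*u^2 - 2.5168*u + 20.4204)/(2.41*u^3 + 0.44*u^2 - 7.14*u + 1.13)^2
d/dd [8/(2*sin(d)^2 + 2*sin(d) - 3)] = -(16*sin(2*d) + 16*cos(d))/(-2*sin(d) + cos(2*d) + 2)^2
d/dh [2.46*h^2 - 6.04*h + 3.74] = 4.92*h - 6.04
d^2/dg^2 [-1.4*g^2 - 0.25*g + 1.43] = -2.80000000000000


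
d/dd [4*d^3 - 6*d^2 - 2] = 12*d*(d - 1)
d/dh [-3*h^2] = -6*h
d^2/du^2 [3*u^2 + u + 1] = 6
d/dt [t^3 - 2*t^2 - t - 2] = 3*t^2 - 4*t - 1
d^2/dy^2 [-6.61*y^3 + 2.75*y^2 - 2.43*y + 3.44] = 5.5 - 39.66*y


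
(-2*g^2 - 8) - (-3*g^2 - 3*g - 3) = g^2 + 3*g - 5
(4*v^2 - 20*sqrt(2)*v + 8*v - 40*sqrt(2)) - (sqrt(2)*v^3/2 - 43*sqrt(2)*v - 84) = -sqrt(2)*v^3/2 + 4*v^2 + 8*v + 23*sqrt(2)*v - 40*sqrt(2) + 84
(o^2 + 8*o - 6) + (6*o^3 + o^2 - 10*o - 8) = 6*o^3 + 2*o^2 - 2*o - 14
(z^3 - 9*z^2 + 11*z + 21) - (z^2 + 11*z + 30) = z^3 - 10*z^2 - 9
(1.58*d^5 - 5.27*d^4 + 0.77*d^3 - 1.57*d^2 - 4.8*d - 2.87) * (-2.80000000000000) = -4.424*d^5 + 14.756*d^4 - 2.156*d^3 + 4.396*d^2 + 13.44*d + 8.036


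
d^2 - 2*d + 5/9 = (d - 5/3)*(d - 1/3)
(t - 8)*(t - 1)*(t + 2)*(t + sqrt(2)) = t^4 - 7*t^3 + sqrt(2)*t^3 - 10*t^2 - 7*sqrt(2)*t^2 - 10*sqrt(2)*t + 16*t + 16*sqrt(2)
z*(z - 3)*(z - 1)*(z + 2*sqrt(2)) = z^4 - 4*z^3 + 2*sqrt(2)*z^3 - 8*sqrt(2)*z^2 + 3*z^2 + 6*sqrt(2)*z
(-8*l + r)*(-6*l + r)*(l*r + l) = 48*l^3*r + 48*l^3 - 14*l^2*r^2 - 14*l^2*r + l*r^3 + l*r^2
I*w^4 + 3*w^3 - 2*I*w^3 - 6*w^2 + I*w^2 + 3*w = w*(w - 1)*(w - 3*I)*(I*w - I)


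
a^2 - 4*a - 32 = (a - 8)*(a + 4)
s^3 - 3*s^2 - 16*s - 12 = (s - 6)*(s + 1)*(s + 2)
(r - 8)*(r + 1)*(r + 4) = r^3 - 3*r^2 - 36*r - 32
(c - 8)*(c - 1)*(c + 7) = c^3 - 2*c^2 - 55*c + 56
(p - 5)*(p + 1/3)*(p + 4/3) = p^3 - 10*p^2/3 - 71*p/9 - 20/9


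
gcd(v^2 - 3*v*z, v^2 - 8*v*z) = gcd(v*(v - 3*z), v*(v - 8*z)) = v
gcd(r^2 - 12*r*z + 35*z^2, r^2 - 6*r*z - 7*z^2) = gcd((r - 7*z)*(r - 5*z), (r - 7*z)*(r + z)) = -r + 7*z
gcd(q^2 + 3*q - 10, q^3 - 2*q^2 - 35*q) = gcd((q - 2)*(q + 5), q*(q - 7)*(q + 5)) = q + 5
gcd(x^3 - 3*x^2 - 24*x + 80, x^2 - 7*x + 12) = x - 4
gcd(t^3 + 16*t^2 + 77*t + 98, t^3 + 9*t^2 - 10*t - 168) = t + 7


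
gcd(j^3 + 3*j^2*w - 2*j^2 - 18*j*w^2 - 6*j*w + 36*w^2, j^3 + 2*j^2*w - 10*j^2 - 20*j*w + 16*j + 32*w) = j - 2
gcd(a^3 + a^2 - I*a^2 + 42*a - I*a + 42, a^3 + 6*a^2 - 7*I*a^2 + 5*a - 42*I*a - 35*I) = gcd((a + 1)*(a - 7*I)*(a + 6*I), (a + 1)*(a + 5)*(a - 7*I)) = a^2 + a*(1 - 7*I) - 7*I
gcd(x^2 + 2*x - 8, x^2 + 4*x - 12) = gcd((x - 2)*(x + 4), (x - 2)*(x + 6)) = x - 2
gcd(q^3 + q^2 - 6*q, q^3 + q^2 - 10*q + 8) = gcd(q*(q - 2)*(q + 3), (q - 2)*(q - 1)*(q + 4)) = q - 2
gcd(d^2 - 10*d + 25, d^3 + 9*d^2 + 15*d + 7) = 1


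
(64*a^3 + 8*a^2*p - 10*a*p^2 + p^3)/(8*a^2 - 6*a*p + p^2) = (-16*a^2 - 6*a*p + p^2)/(-2*a + p)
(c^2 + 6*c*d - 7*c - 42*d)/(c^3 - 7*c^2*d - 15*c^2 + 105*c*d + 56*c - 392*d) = (c + 6*d)/(c^2 - 7*c*d - 8*c + 56*d)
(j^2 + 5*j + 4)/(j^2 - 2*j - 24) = (j + 1)/(j - 6)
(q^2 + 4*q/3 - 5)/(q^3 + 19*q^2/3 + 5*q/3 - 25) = 1/(q + 5)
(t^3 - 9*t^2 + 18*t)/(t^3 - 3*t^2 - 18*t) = (t - 3)/(t + 3)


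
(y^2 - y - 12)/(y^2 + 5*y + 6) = (y - 4)/(y + 2)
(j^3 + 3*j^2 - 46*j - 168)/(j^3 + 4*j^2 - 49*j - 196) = (j + 6)/(j + 7)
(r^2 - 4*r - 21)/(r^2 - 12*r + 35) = (r + 3)/(r - 5)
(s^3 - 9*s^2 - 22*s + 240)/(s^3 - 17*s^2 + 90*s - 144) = (s + 5)/(s - 3)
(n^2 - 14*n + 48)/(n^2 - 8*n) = (n - 6)/n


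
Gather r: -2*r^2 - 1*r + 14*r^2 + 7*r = 12*r^2 + 6*r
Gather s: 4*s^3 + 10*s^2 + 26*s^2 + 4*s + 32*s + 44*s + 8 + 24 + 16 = 4*s^3 + 36*s^2 + 80*s + 48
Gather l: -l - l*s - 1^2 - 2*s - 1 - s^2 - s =l*(-s - 1) - s^2 - 3*s - 2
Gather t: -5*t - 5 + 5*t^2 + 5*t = 5*t^2 - 5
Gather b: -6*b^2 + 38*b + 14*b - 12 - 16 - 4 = -6*b^2 + 52*b - 32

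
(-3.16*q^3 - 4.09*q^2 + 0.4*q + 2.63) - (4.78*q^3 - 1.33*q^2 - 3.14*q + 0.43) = -7.94*q^3 - 2.76*q^2 + 3.54*q + 2.2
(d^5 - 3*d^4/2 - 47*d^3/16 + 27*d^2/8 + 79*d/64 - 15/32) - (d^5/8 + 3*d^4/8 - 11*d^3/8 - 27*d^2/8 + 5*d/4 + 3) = 7*d^5/8 - 15*d^4/8 - 25*d^3/16 + 27*d^2/4 - d/64 - 111/32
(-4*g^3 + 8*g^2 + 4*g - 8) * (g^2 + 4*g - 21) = -4*g^5 - 8*g^4 + 120*g^3 - 160*g^2 - 116*g + 168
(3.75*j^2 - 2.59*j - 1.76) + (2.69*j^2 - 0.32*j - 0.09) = 6.44*j^2 - 2.91*j - 1.85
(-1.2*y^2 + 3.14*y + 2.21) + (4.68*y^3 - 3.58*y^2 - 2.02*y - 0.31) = 4.68*y^3 - 4.78*y^2 + 1.12*y + 1.9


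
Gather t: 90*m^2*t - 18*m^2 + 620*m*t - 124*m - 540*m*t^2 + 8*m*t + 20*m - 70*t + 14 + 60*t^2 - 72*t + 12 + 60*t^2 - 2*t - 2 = -18*m^2 - 104*m + t^2*(120 - 540*m) + t*(90*m^2 + 628*m - 144) + 24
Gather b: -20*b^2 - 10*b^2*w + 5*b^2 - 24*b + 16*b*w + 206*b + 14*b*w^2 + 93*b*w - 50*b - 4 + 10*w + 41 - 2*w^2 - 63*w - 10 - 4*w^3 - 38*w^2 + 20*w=b^2*(-10*w - 15) + b*(14*w^2 + 109*w + 132) - 4*w^3 - 40*w^2 - 33*w + 27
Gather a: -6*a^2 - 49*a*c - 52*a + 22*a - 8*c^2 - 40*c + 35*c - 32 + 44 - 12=-6*a^2 + a*(-49*c - 30) - 8*c^2 - 5*c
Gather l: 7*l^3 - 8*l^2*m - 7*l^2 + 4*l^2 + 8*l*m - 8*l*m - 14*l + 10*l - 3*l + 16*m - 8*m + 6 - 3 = 7*l^3 + l^2*(-8*m - 3) - 7*l + 8*m + 3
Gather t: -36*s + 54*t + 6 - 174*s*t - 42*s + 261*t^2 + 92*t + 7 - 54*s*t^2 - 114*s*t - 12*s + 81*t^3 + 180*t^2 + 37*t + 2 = -90*s + 81*t^3 + t^2*(441 - 54*s) + t*(183 - 288*s) + 15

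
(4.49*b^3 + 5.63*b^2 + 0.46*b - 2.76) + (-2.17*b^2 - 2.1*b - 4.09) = 4.49*b^3 + 3.46*b^2 - 1.64*b - 6.85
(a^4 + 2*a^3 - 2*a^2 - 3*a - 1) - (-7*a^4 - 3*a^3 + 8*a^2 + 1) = 8*a^4 + 5*a^3 - 10*a^2 - 3*a - 2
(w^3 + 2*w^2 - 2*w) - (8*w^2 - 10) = w^3 - 6*w^2 - 2*w + 10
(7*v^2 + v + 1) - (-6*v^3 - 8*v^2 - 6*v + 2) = 6*v^3 + 15*v^2 + 7*v - 1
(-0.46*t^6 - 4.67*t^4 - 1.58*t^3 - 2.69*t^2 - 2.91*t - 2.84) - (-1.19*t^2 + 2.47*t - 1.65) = -0.46*t^6 - 4.67*t^4 - 1.58*t^3 - 1.5*t^2 - 5.38*t - 1.19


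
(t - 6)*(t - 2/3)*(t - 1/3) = t^3 - 7*t^2 + 56*t/9 - 4/3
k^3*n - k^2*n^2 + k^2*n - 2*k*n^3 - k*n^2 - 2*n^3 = (k - 2*n)*(k + n)*(k*n + n)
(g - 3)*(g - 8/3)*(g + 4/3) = g^3 - 13*g^2/3 + 4*g/9 + 32/3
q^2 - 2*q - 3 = (q - 3)*(q + 1)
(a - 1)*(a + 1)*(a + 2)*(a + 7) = a^4 + 9*a^3 + 13*a^2 - 9*a - 14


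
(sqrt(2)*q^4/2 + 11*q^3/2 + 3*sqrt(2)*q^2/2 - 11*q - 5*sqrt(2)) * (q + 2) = sqrt(2)*q^5/2 + sqrt(2)*q^4 + 11*q^4/2 + 3*sqrt(2)*q^3/2 + 11*q^3 - 11*q^2 + 3*sqrt(2)*q^2 - 22*q - 5*sqrt(2)*q - 10*sqrt(2)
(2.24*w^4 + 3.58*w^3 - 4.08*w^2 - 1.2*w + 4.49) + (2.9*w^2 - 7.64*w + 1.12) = 2.24*w^4 + 3.58*w^3 - 1.18*w^2 - 8.84*w + 5.61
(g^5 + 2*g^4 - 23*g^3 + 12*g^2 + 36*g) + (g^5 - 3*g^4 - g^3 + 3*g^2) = 2*g^5 - g^4 - 24*g^3 + 15*g^2 + 36*g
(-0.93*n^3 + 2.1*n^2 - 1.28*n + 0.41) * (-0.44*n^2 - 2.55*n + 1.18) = 0.4092*n^5 + 1.4475*n^4 - 5.8892*n^3 + 5.5616*n^2 - 2.5559*n + 0.4838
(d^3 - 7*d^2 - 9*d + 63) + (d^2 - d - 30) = d^3 - 6*d^2 - 10*d + 33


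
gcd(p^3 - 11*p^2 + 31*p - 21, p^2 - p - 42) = p - 7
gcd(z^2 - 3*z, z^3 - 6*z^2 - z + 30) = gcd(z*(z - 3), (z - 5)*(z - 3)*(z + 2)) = z - 3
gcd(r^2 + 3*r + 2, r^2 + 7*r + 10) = r + 2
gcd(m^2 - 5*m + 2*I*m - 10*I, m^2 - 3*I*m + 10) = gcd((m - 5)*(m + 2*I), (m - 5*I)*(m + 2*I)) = m + 2*I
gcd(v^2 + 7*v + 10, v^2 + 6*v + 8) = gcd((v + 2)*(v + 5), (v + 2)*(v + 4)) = v + 2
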